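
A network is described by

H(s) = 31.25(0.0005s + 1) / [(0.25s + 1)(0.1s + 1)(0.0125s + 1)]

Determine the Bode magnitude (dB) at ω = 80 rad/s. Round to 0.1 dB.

-17.3 dB

At ω = 80 rad/s:
zero (1 + j80·0.0005) = 1 + j0.04 → |·| ≈ 1.0008, ∠ ≈ 2.29°
pole (1 + j80·0.25) = 1 + j20 → |·| ≈ 20.025, ∠ ≈ 87.14°
pole (1 + j80·0.1) = 1 + j8 → |·| ≈ 8.0623, ∠ ≈ 82.87°
pole (1 + j80·0.0125) = 1 + j1 → |·| ≈ 1.4142, ∠ ≈ 45.00°
|H| = 31.25 · 1.0008 / (20.025 · 8.0623 · 1.4142) ≈ 0.13698
Gain = 20 log₁₀(0.13698) ≈ -17.27 dB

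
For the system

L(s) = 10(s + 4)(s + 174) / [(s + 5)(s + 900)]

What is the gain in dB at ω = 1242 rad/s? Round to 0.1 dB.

At s = jω = j1242:
zero (s+4): 4 + j1242 → |·| = √(4²+1242²) = √1542580 ≈ 1242, ∠ = arctan(1242/4) ≈ 89.82°
zero (s+174): 174 + j1242 → |·| = √(174²+1242²) = √1572840 ≈ 1254.1, ∠ = arctan(1242/174) ≈ 82.02°
pole (s+5): 5 + j1242 → |·| = √(5²+1242²) = √1542589 ≈ 1242, ∠ = arctan(1242/5) ≈ 89.77°
pole (s+900): 900 + j1242 → |·| = √(900²+1242²) = √2352564 ≈ 1533.8, ∠ = arctan(1242/900) ≈ 54.07°
|L| = 10 · 1.5576e+06 / 1.905e+06 ≈ 8.1764
Gain = 20 log₁₀(8.1764) ≈ 18.25 dB

18.3 dB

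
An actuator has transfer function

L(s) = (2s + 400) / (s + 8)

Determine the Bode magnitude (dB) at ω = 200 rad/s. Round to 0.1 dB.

9.0 dB

Substitute s = j200:
Numerator: 2(j200) + 400 = 400 + j400
Denominator: (j200) + 8 = 8 + j200
|N| = √(400² + 400²) ≈ 565.69, ∠N ≈ 45.00°
|D| = √(8² + 200²) ≈ 200.16, ∠D ≈ 87.71°
|L| = 565.69 / 200.16 ≈ 2.8262
Gain = 20 log₁₀(2.8262) ≈ 9.02 dB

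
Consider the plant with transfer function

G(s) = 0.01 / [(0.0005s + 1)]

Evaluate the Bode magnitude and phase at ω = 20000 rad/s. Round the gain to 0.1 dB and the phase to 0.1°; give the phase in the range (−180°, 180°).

At ω = 20000 rad/s:
pole (1 + j20000·0.0005) = 1 + j10 → |·| ≈ 10.05, ∠ ≈ 84.29°
|G| = 0.01 · 1 / (10.05) ≈ 0.00099502
Gain = 20 log₁₀(0.00099502) ≈ -60.04 dB
∠G = (0°) − (84.29°) = -84.29°

-60.0 dB, -84.3°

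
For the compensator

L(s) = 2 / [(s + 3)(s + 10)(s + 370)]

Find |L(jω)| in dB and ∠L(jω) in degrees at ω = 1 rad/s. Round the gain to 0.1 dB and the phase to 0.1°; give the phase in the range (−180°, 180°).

At s = jω = j1:
pole (s+3): 3 + j1 → |·| = √(3²+1²) = √10 ≈ 3.1623, ∠ = arctan(1/3) ≈ 18.43°
pole (s+10): 10 + j1 → |·| = √(10²+1²) = √101 ≈ 10.05, ∠ = arctan(1/10) ≈ 5.71°
pole (s+370): 370 + j1 → |·| = √(370²+1²) = √136901 ≈ 370, ∠ = arctan(1/370) ≈ 0.15°
|L| = 2 / 11759 ≈ 0.00017008
Gain = 20 log₁₀(0.00017008) ≈ -75.39 dB
∠L = 0.00° − 24.29° = -24.29°

-75.4 dB, -24.3°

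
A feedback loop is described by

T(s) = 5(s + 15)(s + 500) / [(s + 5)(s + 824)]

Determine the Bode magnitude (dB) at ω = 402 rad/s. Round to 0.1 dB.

10.9 dB

At s = jω = j402:
zero (s+15): 15 + j402 → |·| = √(15²+402²) = √161829 ≈ 402.28, ∠ = arctan(402/15) ≈ 87.86°
zero (s+500): 500 + j402 → |·| = √(500²+402²) = √411604 ≈ 641.56, ∠ = arctan(402/500) ≈ 38.80°
pole (s+5): 5 + j402 → |·| = √(5²+402²) = √161629 ≈ 402.03, ∠ = arctan(402/5) ≈ 89.29°
pole (s+824): 824 + j402 → |·| = √(824²+402²) = √840580 ≈ 916.83, ∠ = arctan(402/824) ≈ 26.01°
|T| = 5 · 2.5809e+05 / 3.6859e+05 ≈ 3.501
Gain = 20 log₁₀(3.501) ≈ 10.88 dB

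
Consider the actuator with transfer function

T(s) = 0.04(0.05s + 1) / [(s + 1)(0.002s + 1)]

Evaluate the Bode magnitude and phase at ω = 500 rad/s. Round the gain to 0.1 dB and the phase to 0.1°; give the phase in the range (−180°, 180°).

-57.0 dB, -47.2°

At ω = 500 rad/s:
zero (1 + j500·0.05) = 1 + j25 → |·| ≈ 25.02, ∠ ≈ 87.71°
pole (1 + j500·1) = 1 + j500 → |·| ≈ 500, ∠ ≈ 89.89°
pole (1 + j500·0.002) = 1 + j1 → |·| ≈ 1.4142, ∠ ≈ 45.00°
|T| = 0.04 · 25.02 / (500 · 1.4142) ≈ 0.0014154
Gain = 20 log₁₀(0.0014154) ≈ -56.98 dB
∠T = (87.71°) − (89.89° + 45.00°) = -47.18°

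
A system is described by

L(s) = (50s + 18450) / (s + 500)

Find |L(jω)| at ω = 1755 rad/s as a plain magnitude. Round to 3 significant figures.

Substitute s = j1755:
Numerator: 50(j1755) + 18450 = 18450 + j87750
Denominator: (j1755) + 500 = 500 + j1755
|N| = √(18450² + 87750²) ≈ 89669, ∠N ≈ 78.13°
|D| = √(500² + 1755²) ≈ 1824.8, ∠D ≈ 74.10°
|L| = 89669 / 1824.8 ≈ 49.139

49.1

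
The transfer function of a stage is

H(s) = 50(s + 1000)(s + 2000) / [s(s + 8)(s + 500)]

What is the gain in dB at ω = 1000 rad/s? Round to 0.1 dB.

At s = jω = j1000:
zero (s+1000): 1000 + j1000 → |·| = √(1000²+1000²) = √2000000 ≈ 1414.2, ∠ = arctan(1000/1000) ≈ 45.00°
zero (s+2000): 2000 + j1000 → |·| = √(2000²+1000²) = √5000000 ≈ 2236.1, ∠ = arctan(1000/2000) ≈ 26.57°
pole (s+8): 8 + j1000 → |·| = √(8²+1000²) = √1000064 ≈ 1000, ∠ = arctan(1000/8) ≈ 89.54°
pole (s+500): 500 + j1000 → |·| = √(500²+1000²) = √1250000 ≈ 1118, ∠ = arctan(1000/500) ≈ 63.43°
pole at origin: |s| = 1000, ∠ = 90.00° (in denominator)
|H| = 50 · 3.1623e+06 / 1.118e+09 ≈ 0.14143
Gain = 20 log₁₀(0.14143) ≈ -16.99 dB

-17.0 dB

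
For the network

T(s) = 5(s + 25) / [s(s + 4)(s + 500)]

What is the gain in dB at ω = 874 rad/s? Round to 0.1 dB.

At s = jω = j874:
zero (s+25): 25 + j874 → |·| = √(25²+874²) = √764501 ≈ 874.36, ∠ = arctan(874/25) ≈ 88.36°
pole (s+4): 4 + j874 → |·| = √(4²+874²) = √763892 ≈ 874.01, ∠ = arctan(874/4) ≈ 89.74°
pole (s+500): 500 + j874 → |·| = √(500²+874²) = √1013876 ≈ 1006.9, ∠ = arctan(874/500) ≈ 60.23°
pole at origin: |s| = 874, ∠ = 90.00° (in denominator)
|T| = 5 · 874.36 / 7.6916e+08 ≈ 5.6839e-06
Gain = 20 log₁₀(5.6839e-06) ≈ -104.91 dB

-104.9 dB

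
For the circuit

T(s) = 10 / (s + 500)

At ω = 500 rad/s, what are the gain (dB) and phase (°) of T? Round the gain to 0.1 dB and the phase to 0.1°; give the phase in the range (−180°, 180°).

At s = jω = j500:
pole (s+500): 500 + j500 → |·| = √(500²+500²) = √500000 ≈ 707.11, ∠ = arctan(500/500) ≈ 45.00°
|T| = 10 / 707.11 ≈ 0.014142
Gain = 20 log₁₀(0.014142) ≈ -36.99 dB
∠T = 0.00° − 45.00° = -45.00°

-37.0 dB, -45.0°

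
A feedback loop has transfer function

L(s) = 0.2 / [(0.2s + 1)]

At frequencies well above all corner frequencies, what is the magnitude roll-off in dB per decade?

Each pole contributes −20 dB/decade at high frequency; each zero contributes +20 dB/decade.
Net: 0 zero(s) − 1 pole(s) → -20 dB/decade.

-20 dB/decade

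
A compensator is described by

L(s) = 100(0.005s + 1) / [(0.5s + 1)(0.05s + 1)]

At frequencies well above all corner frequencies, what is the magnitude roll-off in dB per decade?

-20 dB/decade

Each pole contributes −20 dB/decade at high frequency; each zero contributes +20 dB/decade.
Net: 1 zero(s) − 2 pole(s) → -20 dB/decade.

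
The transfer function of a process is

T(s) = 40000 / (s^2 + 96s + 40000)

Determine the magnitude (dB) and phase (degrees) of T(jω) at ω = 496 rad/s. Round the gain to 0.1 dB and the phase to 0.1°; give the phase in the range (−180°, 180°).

-14.5 dB, -167.0°

At s = jω = j496:
quadratic: (j496)² + 96·j496 + 40000 = -206016 + j47616 → |·| ≈ 2.1145e+05, ∠ ≈ 166.99°
|T| = 40000 / 2.1145e+05 ≈ 0.18917
Gain = 20 log₁₀(0.18917) ≈ -14.46 dB
∠T = 0.00° − 166.99° = -166.99°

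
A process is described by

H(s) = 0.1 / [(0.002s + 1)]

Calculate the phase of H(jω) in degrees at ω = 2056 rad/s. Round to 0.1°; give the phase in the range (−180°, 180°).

At ω = 2056 rad/s:
pole (1 + j2056·0.002) = 1 + j4.112 → |·| ≈ 4.2318, ∠ ≈ 76.33°
∠H = (0°) − (76.33°) = -76.33°

-76.3°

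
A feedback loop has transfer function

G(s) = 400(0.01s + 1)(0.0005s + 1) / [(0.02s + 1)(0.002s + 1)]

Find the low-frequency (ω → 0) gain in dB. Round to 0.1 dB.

G(0) = 400 · 1 / 1 = 400
20 log₁₀(400) ≈ 52.04 dB

52.0 dB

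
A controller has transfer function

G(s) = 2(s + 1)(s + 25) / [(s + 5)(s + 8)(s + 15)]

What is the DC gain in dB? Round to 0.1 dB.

-21.6 dB

G(0) = 2·1·25 / (5·8·15) ≈ 0.083333
20 log₁₀(0.083333) ≈ -21.58 dB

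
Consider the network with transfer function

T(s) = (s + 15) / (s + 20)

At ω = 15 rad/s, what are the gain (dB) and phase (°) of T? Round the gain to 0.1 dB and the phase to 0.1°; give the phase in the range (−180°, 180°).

At s = jω = j15:
zero (s+15): 15 + j15 → |·| = √(15²+15²) = √450 ≈ 21.213, ∠ = arctan(15/15) ≈ 45.00°
pole (s+20): 20 + j15 → |·| = √(20²+15²) = √625 ≈ 25, ∠ = arctan(15/20) ≈ 36.87°
|T| = 1 · 21.213 / 25 ≈ 0.84852
Gain = 20 log₁₀(0.84852) ≈ -1.43 dB
∠T = 45.00° − 36.87° = 8.13°

-1.4 dB, 8.1°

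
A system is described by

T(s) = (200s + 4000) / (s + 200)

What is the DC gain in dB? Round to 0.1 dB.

T(0) = 4000 / 200 = 20
20 log₁₀(20) ≈ 26.02 dB

26.0 dB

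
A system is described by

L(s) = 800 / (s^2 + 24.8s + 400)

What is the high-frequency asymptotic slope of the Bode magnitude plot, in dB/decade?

Each pole contributes −20 dB/decade at high frequency; each zero contributes +20 dB/decade.
Net: 0 zero(s) − 2 pole(s) → -40 dB/decade.

-40 dB/decade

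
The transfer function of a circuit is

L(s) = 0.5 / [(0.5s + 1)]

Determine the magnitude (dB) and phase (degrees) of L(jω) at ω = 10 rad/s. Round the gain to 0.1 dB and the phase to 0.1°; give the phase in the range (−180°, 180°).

-20.2 dB, -78.7°

At ω = 10 rad/s:
pole (1 + j10·0.5) = 1 + j5 → |·| ≈ 5.099, ∠ ≈ 78.69°
|L| = 0.5 · 1 / (5.099) ≈ 0.098058
Gain = 20 log₁₀(0.098058) ≈ -20.17 dB
∠L = (0°) − (78.69°) = -78.69°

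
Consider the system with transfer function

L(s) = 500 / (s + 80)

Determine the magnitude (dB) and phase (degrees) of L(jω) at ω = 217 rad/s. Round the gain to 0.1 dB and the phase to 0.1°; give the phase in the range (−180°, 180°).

6.7 dB, -69.8°

At s = jω = j217:
pole (s+80): 80 + j217 → |·| = √(80²+217²) = √53489 ≈ 231.28, ∠ = arctan(217/80) ≈ 69.76°
|L| = 500 / 231.28 ≈ 2.1619
Gain = 20 log₁₀(2.1619) ≈ 6.70 dB
∠L = 0.00° − 69.76° = -69.76°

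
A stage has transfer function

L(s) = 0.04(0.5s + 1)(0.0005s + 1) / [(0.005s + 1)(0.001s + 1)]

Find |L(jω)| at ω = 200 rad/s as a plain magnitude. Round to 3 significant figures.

2.79

At ω = 200 rad/s:
zero (1 + j200·0.5) = 1 + j100 → |·| ≈ 100, ∠ ≈ 89.43°
zero (1 + j200·0.0005) = 1 + j0.1 → |·| ≈ 1.005, ∠ ≈ 5.71°
pole (1 + j200·0.005) = 1 + j1 → |·| ≈ 1.4142, ∠ ≈ 45.00°
pole (1 + j200·0.001) = 1 + j0.2 → |·| ≈ 1.0198, ∠ ≈ 11.31°
|L| = 0.04 · 100 · 1.005 / (1.4142 · 1.0198) ≈ 2.7874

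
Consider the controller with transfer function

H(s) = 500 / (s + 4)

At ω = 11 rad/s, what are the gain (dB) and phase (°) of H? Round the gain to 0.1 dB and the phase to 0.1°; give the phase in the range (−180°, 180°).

At s = jω = j11:
pole (s+4): 4 + j11 → |·| = √(4²+11²) = √137 ≈ 11.705, ∠ = arctan(11/4) ≈ 70.02°
|H| = 500 / 11.705 ≈ 42.717
Gain = 20 log₁₀(42.717) ≈ 32.61 dB
∠H = 0.00° − 70.02° = -70.02°

32.6 dB, -70.0°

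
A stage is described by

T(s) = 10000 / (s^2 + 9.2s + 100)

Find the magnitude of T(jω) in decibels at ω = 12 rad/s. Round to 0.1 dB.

38.5 dB

At s = jω = j12:
quadratic: (j12)² + 9.2·j12 + 100 = -44 + j110.4 → |·| ≈ 118.85, ∠ ≈ 111.73°
|T| = 10000 / 118.85 ≈ 84.14
Gain = 20 log₁₀(84.14) ≈ 38.50 dB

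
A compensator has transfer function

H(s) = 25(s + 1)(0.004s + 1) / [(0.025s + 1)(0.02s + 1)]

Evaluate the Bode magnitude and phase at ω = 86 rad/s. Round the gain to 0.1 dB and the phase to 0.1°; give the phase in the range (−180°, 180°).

At ω = 86 rad/s:
zero (1 + j86·1) = 1 + j86 → |·| ≈ 86.006, ∠ ≈ 89.33°
zero (1 + j86·0.004) = 1 + j0.344 → |·| ≈ 1.0575, ∠ ≈ 18.98°
pole (1 + j86·0.025) = 1 + j2.15 → |·| ≈ 2.3712, ∠ ≈ 65.06°
pole (1 + j86·0.02) = 1 + j1.72 → |·| ≈ 1.9896, ∠ ≈ 59.83°
|H| = 25 · 86.006 · 1.0575 / (2.3712 · 1.9896) ≈ 481.96
Gain = 20 log₁₀(481.96) ≈ 53.66 dB
∠H = (89.33° + 18.98°) − (65.06° + 59.83°) = -16.58°

53.7 dB, -16.6°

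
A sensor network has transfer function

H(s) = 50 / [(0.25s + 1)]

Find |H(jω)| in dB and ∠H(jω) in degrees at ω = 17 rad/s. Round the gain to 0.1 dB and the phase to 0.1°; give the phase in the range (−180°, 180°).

21.2 dB, -76.8°

At ω = 17 rad/s:
pole (1 + j17·0.25) = 1 + j4.25 → |·| ≈ 4.3661, ∠ ≈ 76.76°
|H| = 50 · 1 / (4.3661) ≈ 11.452
Gain = 20 log₁₀(11.452) ≈ 21.18 dB
∠H = (0°) − (76.76°) = -76.76°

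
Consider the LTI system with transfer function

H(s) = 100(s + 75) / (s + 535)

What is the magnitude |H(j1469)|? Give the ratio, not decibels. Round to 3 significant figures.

94.1

At s = jω = j1469:
zero (s+75): 75 + j1469 → |·| = √(75²+1469²) = √2163586 ≈ 1470.9, ∠ = arctan(1469/75) ≈ 87.08°
pole (s+535): 535 + j1469 → |·| = √(535²+1469²) = √2444186 ≈ 1563.4, ∠ = arctan(1469/535) ≈ 69.99°
|H| = 100 · 1470.9 / 1563.4 ≈ 94.083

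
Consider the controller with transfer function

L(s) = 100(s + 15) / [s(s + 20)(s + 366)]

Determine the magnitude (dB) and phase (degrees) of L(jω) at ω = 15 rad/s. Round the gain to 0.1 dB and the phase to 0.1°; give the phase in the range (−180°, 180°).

At s = jω = j15:
zero (s+15): 15 + j15 → |·| = √(15²+15²) = √450 ≈ 21.213, ∠ = arctan(15/15) ≈ 45.00°
pole (s+20): 20 + j15 → |·| = √(20²+15²) = √625 ≈ 25, ∠ = arctan(15/20) ≈ 36.87°
pole (s+366): 366 + j15 → |·| = √(366²+15²) = √134181 ≈ 366.31, ∠ = arctan(15/366) ≈ 2.35°
pole at origin: |s| = 15, ∠ = 90.00° (in denominator)
|L| = 100 · 21.213 / 1.3737e+05 ≈ 0.015442
Gain = 20 log₁₀(0.015442) ≈ -36.23 dB
∠L = 45.00° − 129.22° = -84.22°

-36.2 dB, -84.2°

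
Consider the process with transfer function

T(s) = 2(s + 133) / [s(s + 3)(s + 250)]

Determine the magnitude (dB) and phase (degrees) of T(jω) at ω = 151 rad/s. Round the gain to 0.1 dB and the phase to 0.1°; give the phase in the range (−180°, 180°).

-84.4 dB, -161.4°

At s = jω = j151:
zero (s+133): 133 + j151 → |·| = √(133²+151²) = √40490 ≈ 201.22, ∠ = arctan(151/133) ≈ 48.63°
pole (s+3): 3 + j151 → |·| = √(3²+151²) = √22810 ≈ 151.03, ∠ = arctan(151/3) ≈ 88.86°
pole (s+250): 250 + j151 → |·| = √(250²+151²) = √85301 ≈ 292.06, ∠ = arctan(151/250) ≈ 31.13°
pole at origin: |s| = 151, ∠ = 90.00° (in denominator)
|T| = 2 · 201.22 / 6.6606e+06 ≈ 6.0421e-05
Gain = 20 log₁₀(6.0421e-05) ≈ -84.38 dB
∠T = 48.63° − 209.99° = -161.36°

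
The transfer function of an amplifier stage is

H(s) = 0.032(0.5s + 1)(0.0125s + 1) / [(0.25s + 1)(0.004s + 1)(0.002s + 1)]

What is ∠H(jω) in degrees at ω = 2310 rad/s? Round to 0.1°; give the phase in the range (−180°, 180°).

-73.5°

At ω = 2310 rad/s:
zero (1 + j2310·0.5) = 1 + j1155 → |·| ≈ 1155, ∠ ≈ 89.95°
zero (1 + j2310·0.0125) = 1 + j28.875 → |·| ≈ 28.892, ∠ ≈ 88.02°
pole (1 + j2310·0.25) = 1 + j577.5 → |·| ≈ 577.5, ∠ ≈ 89.90°
pole (1 + j2310·0.004) = 1 + j9.24 → |·| ≈ 9.294, ∠ ≈ 83.82°
pole (1 + j2310·0.002) = 1 + j4.62 → |·| ≈ 4.727, ∠ ≈ 77.79°
∠H = (89.95° + 88.02°) − (89.90° + 83.82° + 77.79°) = -73.54°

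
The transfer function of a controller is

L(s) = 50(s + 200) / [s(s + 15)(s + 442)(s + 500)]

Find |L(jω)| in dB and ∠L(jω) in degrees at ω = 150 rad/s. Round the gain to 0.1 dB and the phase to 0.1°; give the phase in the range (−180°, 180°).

-112.9 dB, -172.9°

At s = jω = j150:
zero (s+200): 200 + j150 → |·| = √(200²+150²) = √62500 ≈ 250, ∠ = arctan(150/200) ≈ 36.87°
pole (s+15): 15 + j150 → |·| = √(15²+150²) = √22725 ≈ 150.75, ∠ = arctan(150/15) ≈ 84.29°
pole (s+442): 442 + j150 → |·| = √(442²+150²) = √217864 ≈ 466.76, ∠ = arctan(150/442) ≈ 18.75°
pole (s+500): 500 + j150 → |·| = √(500²+150²) = √272500 ≈ 522.02, ∠ = arctan(150/500) ≈ 16.70°
pole at origin: |s| = 150, ∠ = 90.00° (in denominator)
|L| = 50 · 250 / 5.5097e+09 ≈ 2.2687e-06
Gain = 20 log₁₀(2.2687e-06) ≈ -112.88 dB
∠L = 36.87° − 209.74° = -172.87°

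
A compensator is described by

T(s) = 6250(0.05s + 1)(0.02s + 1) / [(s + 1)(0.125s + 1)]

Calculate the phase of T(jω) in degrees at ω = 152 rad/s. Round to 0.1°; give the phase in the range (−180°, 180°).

-22.3°

At ω = 152 rad/s:
zero (1 + j152·0.05) = 1 + j7.6 → |·| ≈ 7.6655, ∠ ≈ 82.50°
zero (1 + j152·0.02) = 1 + j3.04 → |·| ≈ 3.2002, ∠ ≈ 71.79°
pole (1 + j152·1) = 1 + j152 → |·| ≈ 152, ∠ ≈ 89.62°
pole (1 + j152·0.125) = 1 + j19 → |·| ≈ 19.026, ∠ ≈ 86.99°
∠T = (82.50° + 71.79°) − (89.62° + 86.99°) = -22.32°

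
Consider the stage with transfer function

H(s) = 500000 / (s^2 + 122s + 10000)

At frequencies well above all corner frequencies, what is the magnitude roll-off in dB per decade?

-40 dB/decade

Each pole contributes −20 dB/decade at high frequency; each zero contributes +20 dB/decade.
Net: 0 zero(s) − 2 pole(s) → -40 dB/decade.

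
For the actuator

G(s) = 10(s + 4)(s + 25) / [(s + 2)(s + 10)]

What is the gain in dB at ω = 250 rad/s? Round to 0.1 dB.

20.0 dB

At s = jω = j250:
zero (s+4): 4 + j250 → |·| = √(4²+250²) = √62516 ≈ 250.03, ∠ = arctan(250/4) ≈ 89.08°
zero (s+25): 25 + j250 → |·| = √(25²+250²) = √63125 ≈ 251.25, ∠ = arctan(250/25) ≈ 84.29°
pole (s+2): 2 + j250 → |·| = √(2²+250²) = √62504 ≈ 250.01, ∠ = arctan(250/2) ≈ 89.54°
pole (s+10): 10 + j250 → |·| = √(10²+250²) = √62600 ≈ 250.2, ∠ = arctan(250/10) ≈ 87.71°
|G| = 10 · 62820 / 62553 ≈ 10.043
Gain = 20 log₁₀(10.043) ≈ 20.04 dB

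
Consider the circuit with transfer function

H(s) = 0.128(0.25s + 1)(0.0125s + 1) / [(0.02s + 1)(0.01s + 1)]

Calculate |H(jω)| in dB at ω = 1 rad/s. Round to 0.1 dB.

At ω = 1 rad/s:
zero (1 + j1·0.25) = 1 + j0.25 → |·| ≈ 1.0308, ∠ ≈ 14.04°
zero (1 + j1·0.0125) = 1 + j0.0125 → |·| ≈ 1.0001, ∠ ≈ 0.72°
pole (1 + j1·0.02) = 1 + j0.02 → |·| ≈ 1.0002, ∠ ≈ 1.15°
pole (1 + j1·0.01) = 1 + j0.01 → |·| ≈ 1, ∠ ≈ 0.57°
|H| = 0.128 · 1.0308 · 1.0001 / (1.0002 · 1) ≈ 0.13193
Gain = 20 log₁₀(0.13193) ≈ -17.59 dB

-17.6 dB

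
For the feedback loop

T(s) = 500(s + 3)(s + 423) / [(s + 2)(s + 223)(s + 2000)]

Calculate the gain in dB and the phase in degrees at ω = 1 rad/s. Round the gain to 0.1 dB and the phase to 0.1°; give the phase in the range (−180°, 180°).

At s = jω = j1:
zero (s+3): 3 + j1 → |·| = √(3²+1²) = √10 ≈ 3.1623, ∠ = arctan(1/3) ≈ 18.43°
zero (s+423): 423 + j1 → |·| = √(423²+1²) = √178930 ≈ 423, ∠ = arctan(1/423) ≈ 0.14°
pole (s+2): 2 + j1 → |·| = √(2²+1²) = √5 ≈ 2.2361, ∠ = arctan(1/2) ≈ 26.57°
pole (s+223): 223 + j1 → |·| = √(223²+1²) = √49730 ≈ 223, ∠ = arctan(1/223) ≈ 0.26°
pole (s+2000): 2000 + j1 → |·| = √(2000²+1²) = √4000001 ≈ 2000, ∠ = arctan(1/2000) ≈ 0.03°
|T| = 500 · 1337.7 / 9.973e+05 ≈ 0.67066
Gain = 20 log₁₀(0.67066) ≈ -3.47 dB
∠T = 18.57° − 26.86° = -8.29°

-3.5 dB, -8.3°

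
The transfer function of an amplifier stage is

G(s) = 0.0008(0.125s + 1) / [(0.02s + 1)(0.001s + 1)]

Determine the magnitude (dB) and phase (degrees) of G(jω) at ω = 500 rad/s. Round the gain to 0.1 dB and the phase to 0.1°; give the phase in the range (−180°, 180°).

-47.0 dB, -21.8°

At ω = 500 rad/s:
zero (1 + j500·0.125) = 1 + j62.5 → |·| ≈ 62.508, ∠ ≈ 89.08°
pole (1 + j500·0.02) = 1 + j10 → |·| ≈ 10.05, ∠ ≈ 84.29°
pole (1 + j500·0.001) = 1 + j0.5 → |·| ≈ 1.118, ∠ ≈ 26.57°
|G| = 0.0008 · 62.508 / (10.05 · 1.118) ≈ 0.0044506
Gain = 20 log₁₀(0.0044506) ≈ -47.03 dB
∠G = (89.08°) − (84.29° + 26.57°) = -21.78°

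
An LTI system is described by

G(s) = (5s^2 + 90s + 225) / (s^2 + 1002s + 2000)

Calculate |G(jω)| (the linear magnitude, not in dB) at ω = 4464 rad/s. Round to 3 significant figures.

Substitute s = j4464:
Numerator: 5(j4464)^2 + 90(j4464) + 225 = -99636255 + j401760
Denominator: (j4464)^2 + 1002(j4464) + 2000 = -19925296 + j4472928
|N| = √(99636255² + 401760²) ≈ 9.9637e+07, ∠N ≈ 179.77°
|D| = √(19925296² + 4472928²) ≈ 2.0421e+07, ∠D ≈ 167.35°
|G| = 9.9637e+07 / 2.0421e+07 ≈ 4.8791

4.88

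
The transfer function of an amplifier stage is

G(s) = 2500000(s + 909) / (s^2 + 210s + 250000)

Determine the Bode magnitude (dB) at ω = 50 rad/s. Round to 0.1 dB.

At s = jω = j50:
zero (s+909): 909 + j50 → |·| = √(909²+50²) = √828781 ≈ 910.37, ∠ = arctan(50/909) ≈ 3.15°
quadratic: (j50)² + 210·j50 + 250000 = 247500 + j10500 → |·| ≈ 2.4772e+05, ∠ ≈ 2.43°
|G| = 2500000 · 910.37 / 2.4772e+05 ≈ 9187.5
Gain = 20 log₁₀(9187.5) ≈ 79.26 dB

79.3 dB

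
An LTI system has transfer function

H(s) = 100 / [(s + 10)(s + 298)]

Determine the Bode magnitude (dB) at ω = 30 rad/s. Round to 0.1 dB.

-39.5 dB

At s = jω = j30:
pole (s+10): 10 + j30 → |·| = √(10²+30²) = √1000 ≈ 31.623, ∠ = arctan(30/10) ≈ 71.57°
pole (s+298): 298 + j30 → |·| = √(298²+30²) = √89704 ≈ 299.51, ∠ = arctan(30/298) ≈ 5.75°
|H| = 100 / 9471.4 ≈ 0.010558
Gain = 20 log₁₀(0.010558) ≈ -39.53 dB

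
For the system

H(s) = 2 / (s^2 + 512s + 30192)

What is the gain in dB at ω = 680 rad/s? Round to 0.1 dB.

-108.9 dB

Substitute s = j680:
Numerator: 2 = 2 + j0
Denominator: (j680)^2 + 512(j680) + 30192 = -432208 + j348160
|N| = √(2² + 0²) ≈ 2, ∠N ≈ 0.00°
|D| = √(432208² + 348160²) ≈ 5.5499e+05, ∠D ≈ 141.15°
|H| = 2 / 5.5499e+05 ≈ 3.6037e-06
Gain = 20 log₁₀(3.6037e-06) ≈ -108.87 dB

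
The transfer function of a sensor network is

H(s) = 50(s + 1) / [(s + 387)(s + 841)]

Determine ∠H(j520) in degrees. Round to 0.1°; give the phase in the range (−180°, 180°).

At s = jω = j520:
zero (s+1): 1 + j520 → |·| = √(1²+520²) = √270401 ≈ 520, ∠ = arctan(520/1) ≈ 89.89°
pole (s+387): 387 + j520 → |·| = √(387²+520²) = √420169 ≈ 648.2, ∠ = arctan(520/387) ≈ 53.34°
pole (s+841): 841 + j520 → |·| = √(841²+520²) = √977681 ≈ 988.78, ∠ = arctan(520/841) ≈ 31.73°
∠H = 89.89° − 85.07° = 4.82°

4.8°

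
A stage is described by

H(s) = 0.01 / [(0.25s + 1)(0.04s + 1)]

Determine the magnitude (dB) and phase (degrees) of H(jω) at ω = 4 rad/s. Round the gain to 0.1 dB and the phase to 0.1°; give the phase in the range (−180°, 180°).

At ω = 4 rad/s:
pole (1 + j4·0.25) = 1 + j1 → |·| ≈ 1.4142, ∠ ≈ 45.00°
pole (1 + j4·0.04) = 1 + j0.16 → |·| ≈ 1.0127, ∠ ≈ 9.09°
|H| = 0.01 · 1 / (1.4142 · 1.0127) ≈ 0.0069825
Gain = 20 log₁₀(0.0069825) ≈ -43.12 dB
∠H = (0°) − (45.00° + 9.09°) = -54.09°

-43.1 dB, -54.1°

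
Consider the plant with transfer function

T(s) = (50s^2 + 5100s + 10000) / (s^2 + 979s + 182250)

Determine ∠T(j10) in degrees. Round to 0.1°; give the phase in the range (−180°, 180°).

Substitute s = j10:
Numerator: 50(j10)^2 + 5100(j10) + 10000 = 5000 + j51000
Denominator: (j10)^2 + 979(j10) + 182250 = 182150 + j9790
|N| = √(5000² + 51000²) ≈ 51245, ∠N ≈ 84.40°
|D| = √(182150² + 9790²) ≈ 1.8241e+05, ∠D ≈ 3.08°
∠T = 84.40° − 3.08° = 81.32°

81.3°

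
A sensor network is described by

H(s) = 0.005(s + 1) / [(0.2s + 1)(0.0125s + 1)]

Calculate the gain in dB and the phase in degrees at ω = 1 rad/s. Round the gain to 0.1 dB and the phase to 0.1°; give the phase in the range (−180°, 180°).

At ω = 1 rad/s:
zero (1 + j1·1) = 1 + j1 → |·| ≈ 1.4142, ∠ ≈ 45.00°
pole (1 + j1·0.2) = 1 + j0.2 → |·| ≈ 1.0198, ∠ ≈ 11.31°
pole (1 + j1·0.0125) = 1 + j0.0125 → |·| ≈ 1.0001, ∠ ≈ 0.72°
|H| = 0.005 · 1.4142 / (1.0198 · 1.0001) ≈ 0.006933
Gain = 20 log₁₀(0.006933) ≈ -43.18 dB
∠H = (45.00°) − (11.31° + 0.72°) = 32.97°

-43.2 dB, 33.0°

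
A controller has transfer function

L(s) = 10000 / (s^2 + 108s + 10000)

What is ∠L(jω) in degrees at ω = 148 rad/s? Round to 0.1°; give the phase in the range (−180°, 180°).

-126.7°

At s = jω = j148:
quadratic: (j148)² + 108·j148 + 10000 = -11904 + j15984 → |·| ≈ 19930, ∠ ≈ 126.68°
∠L = 0.00° − 126.68° = -126.68°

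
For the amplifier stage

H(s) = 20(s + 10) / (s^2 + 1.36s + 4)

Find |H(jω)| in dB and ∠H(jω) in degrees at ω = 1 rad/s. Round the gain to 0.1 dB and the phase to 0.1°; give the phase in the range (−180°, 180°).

At s = jω = j1:
zero (s+10): 10 + j1 → |·| = √(10²+1²) = √101 ≈ 10.05, ∠ = arctan(1/10) ≈ 5.71°
quadratic: (j1)² + 1.36·j1 + 4 = 3 + j1.36 → |·| ≈ 3.2939, ∠ ≈ 24.39°
|H| = 20 · 10.05 / 3.2939 ≈ 61.022
Gain = 20 log₁₀(61.022) ≈ 35.71 dB
∠H = 5.71° − 24.39° = -18.68°

35.7 dB, -18.7°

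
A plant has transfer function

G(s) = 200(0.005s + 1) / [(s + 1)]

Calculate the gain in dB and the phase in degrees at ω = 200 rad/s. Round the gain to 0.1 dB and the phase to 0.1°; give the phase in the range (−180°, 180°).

At ω = 200 rad/s:
zero (1 + j200·0.005) = 1 + j1 → |·| ≈ 1.4142, ∠ ≈ 45.00°
pole (1 + j200·1) = 1 + j200 → |·| ≈ 200, ∠ ≈ 89.71°
|G| = 200 · 1.4142 / (200) ≈ 1.4142
Gain = 20 log₁₀(1.4142) ≈ 3.01 dB
∠G = (45.00°) − (89.71°) = -44.71°

3.0 dB, -44.7°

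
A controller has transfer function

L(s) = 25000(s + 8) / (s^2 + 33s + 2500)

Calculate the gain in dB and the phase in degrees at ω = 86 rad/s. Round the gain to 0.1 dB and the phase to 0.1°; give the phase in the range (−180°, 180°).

51.6 dB, -65.2°

At s = jω = j86:
zero (s+8): 8 + j86 → |·| = √(8²+86²) = √7460 ≈ 86.371, ∠ = arctan(86/8) ≈ 84.69°
quadratic: (j86)² + 33·j86 + 2500 = -4896 + j2838 → |·| ≈ 5659.1, ∠ ≈ 149.90°
|L| = 25000 · 86.371 / 5659.1 ≈ 381.56
Gain = 20 log₁₀(381.56) ≈ 51.63 dB
∠L = 84.69° − 149.90° = -65.21°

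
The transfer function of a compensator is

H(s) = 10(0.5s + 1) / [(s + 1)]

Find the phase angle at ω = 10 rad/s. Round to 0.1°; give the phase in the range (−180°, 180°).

At ω = 10 rad/s:
zero (1 + j10·0.5) = 1 + j5 → |·| ≈ 5.099, ∠ ≈ 78.69°
pole (1 + j10·1) = 1 + j10 → |·| ≈ 10.05, ∠ ≈ 84.29°
∠H = (78.69°) − (84.29°) = -5.60°

-5.6°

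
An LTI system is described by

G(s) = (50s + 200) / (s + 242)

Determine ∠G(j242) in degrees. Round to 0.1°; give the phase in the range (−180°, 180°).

Substitute s = j242:
Numerator: 50(j242) + 200 = 200 + j12100
Denominator: (j242) + 242 = 242 + j242
|N| = √(200² + 12100²) ≈ 12102, ∠N ≈ 89.05°
|D| = √(242² + 242²) ≈ 342.24, ∠D ≈ 45.00°
∠G = 89.05° − 45.00° = 44.05°

44.1°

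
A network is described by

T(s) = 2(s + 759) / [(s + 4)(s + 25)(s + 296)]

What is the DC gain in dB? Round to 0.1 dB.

-25.8 dB

T(0) = 2·759 / (4·25·296) ≈ 0.051284
20 log₁₀(0.051284) ≈ -25.80 dB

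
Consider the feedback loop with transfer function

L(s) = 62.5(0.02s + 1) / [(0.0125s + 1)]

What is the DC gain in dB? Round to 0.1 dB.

35.9 dB

L(0) = 62.5 · 1 / 1 = 62.5
20 log₁₀(62.5) ≈ 35.92 dB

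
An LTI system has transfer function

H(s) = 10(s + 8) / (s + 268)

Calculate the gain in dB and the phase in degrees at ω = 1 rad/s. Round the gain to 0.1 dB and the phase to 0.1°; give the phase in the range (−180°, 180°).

-10.4 dB, 6.9°

At s = jω = j1:
zero (s+8): 8 + j1 → |·| = √(8²+1²) = √65 ≈ 8.0623, ∠ = arctan(1/8) ≈ 7.13°
pole (s+268): 268 + j1 → |·| = √(268²+1²) = √71825 ≈ 268, ∠ = arctan(1/268) ≈ 0.21°
|H| = 10 · 8.0623 / 268 ≈ 0.30083
Gain = 20 log₁₀(0.30083) ≈ -10.43 dB
∠H = 7.13° − 0.21° = 6.92°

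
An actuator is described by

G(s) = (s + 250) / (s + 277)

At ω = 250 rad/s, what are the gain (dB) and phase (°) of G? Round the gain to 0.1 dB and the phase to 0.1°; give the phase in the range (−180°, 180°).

At s = jω = j250:
zero (s+250): 250 + j250 → |·| = √(250²+250²) = √125000 ≈ 353.55, ∠ = arctan(250/250) ≈ 45.00°
pole (s+277): 277 + j250 → |·| = √(277²+250²) = √139229 ≈ 373.13, ∠ = arctan(250/277) ≈ 42.07°
|G| = 1 · 353.55 / 373.13 ≈ 0.94752
Gain = 20 log₁₀(0.94752) ≈ -0.47 dB
∠G = 45.00° − 42.07° = 2.93°

-0.5 dB, 2.9°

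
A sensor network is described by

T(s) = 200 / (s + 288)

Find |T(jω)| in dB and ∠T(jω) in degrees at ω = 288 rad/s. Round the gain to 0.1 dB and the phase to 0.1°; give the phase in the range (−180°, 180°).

Substitute s = j288:
Numerator: 200 = 200 + j0
Denominator: (j288) + 288 = 288 + j288
|N| = √(200² + 0²) ≈ 200, ∠N ≈ 0.00°
|D| = √(288² + 288²) ≈ 407.29, ∠D ≈ 45.00°
|T| = 200 / 407.29 ≈ 0.49105
Gain = 20 log₁₀(0.49105) ≈ -6.18 dB
∠T = 0.00° − 45.00° = -45.00°

-6.2 dB, -45.0°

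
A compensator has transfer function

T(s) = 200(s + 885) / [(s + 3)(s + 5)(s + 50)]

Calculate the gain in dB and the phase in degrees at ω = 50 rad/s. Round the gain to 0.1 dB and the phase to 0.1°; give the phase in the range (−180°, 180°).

-0.0 dB, 147.4°

At s = jω = j50:
zero (s+885): 885 + j50 → |·| = √(885²+50²) = √785725 ≈ 886.41, ∠ = arctan(50/885) ≈ 3.23°
pole (s+3): 3 + j50 → |·| = √(3²+50²) = √2509 ≈ 50.09, ∠ = arctan(50/3) ≈ 86.57°
pole (s+5): 5 + j50 → |·| = √(5²+50²) = √2525 ≈ 50.249, ∠ = arctan(50/5) ≈ 84.29°
pole (s+50): 50 + j50 → |·| = √(50²+50²) = √5000 ≈ 70.711, ∠ = arctan(50/50) ≈ 45.00°
|T| = 200 · 886.41 / 1.7798e+05 ≈ 0.99608
Gain = 20 log₁₀(0.99608) ≈ -0.03 dB
∠T = 3.23° − 215.86° = -212.63° ≡ 147.37° (principal value)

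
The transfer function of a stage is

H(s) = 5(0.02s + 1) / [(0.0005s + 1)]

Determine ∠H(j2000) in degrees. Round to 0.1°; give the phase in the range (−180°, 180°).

At ω = 2000 rad/s:
zero (1 + j2000·0.02) = 1 + j40 → |·| ≈ 40.012, ∠ ≈ 88.57°
pole (1 + j2000·0.0005) = 1 + j1 → |·| ≈ 1.4142, ∠ ≈ 45.00°
∠H = (88.57°) − (45.00°) = 43.57°

43.6°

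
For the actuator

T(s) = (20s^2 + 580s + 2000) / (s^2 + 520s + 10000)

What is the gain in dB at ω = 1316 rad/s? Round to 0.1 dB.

25.4 dB

Substitute s = j1316:
Numerator: 20(j1316)^2 + 580(j1316) + 2000 = -34635120 + j763280
Denominator: (j1316)^2 + 520(j1316) + 10000 = -1721856 + j684320
|N| = √(34635120² + 763280²) ≈ 3.4644e+07, ∠N ≈ 178.74°
|D| = √(1721856² + 684320²) ≈ 1.8529e+06, ∠D ≈ 158.33°
|T| = 3.4644e+07 / 1.8529e+06 ≈ 18.697
Gain = 20 log₁₀(18.697) ≈ 25.44 dB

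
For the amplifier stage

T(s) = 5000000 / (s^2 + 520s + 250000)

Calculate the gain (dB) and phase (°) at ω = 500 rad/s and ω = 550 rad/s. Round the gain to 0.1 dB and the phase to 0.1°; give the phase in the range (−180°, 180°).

ω = 500: 25.7 dB, -90.0°; ω = 550: 24.7 dB, -100.4°

At s = jω = j500:
quadratic: (j500)² + 520·j500 + 250000 = 0 + j260000 → |·| ≈ 2.6e+05, ∠ ≈ 90.00°
|T| = 5000000 / 2.6e+05 ≈ 19.231
Gain = 20 log₁₀(19.231) ≈ 25.68 dB
∠T = 0.00° − 90.00° = -90.00°

At s = jω = j550:
quadratic: (j550)² + 520·j550 + 250000 = -52500 + j286000 → |·| ≈ 2.9078e+05, ∠ ≈ 100.40°
|T| = 5000000 / 2.9078e+05 ≈ 17.195
Gain = 20 log₁₀(17.195) ≈ 24.71 dB
∠T = 0.00° − 100.40° = -100.40°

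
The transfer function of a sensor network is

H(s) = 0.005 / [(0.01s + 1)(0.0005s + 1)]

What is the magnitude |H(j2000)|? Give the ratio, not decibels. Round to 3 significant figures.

At ω = 2000 rad/s:
pole (1 + j2000·0.01) = 1 + j20 → |·| ≈ 20.025, ∠ ≈ 87.14°
pole (1 + j2000·0.0005) = 1 + j1 → |·| ≈ 1.4142, ∠ ≈ 45.00°
|H| = 0.005 · 1 / (20.025 · 1.4142) ≈ 0.00017656

0.000177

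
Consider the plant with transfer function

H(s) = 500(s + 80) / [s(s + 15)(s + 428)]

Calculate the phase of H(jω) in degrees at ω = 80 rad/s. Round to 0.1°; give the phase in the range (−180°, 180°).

At s = jω = j80:
zero (s+80): 80 + j80 → |·| = √(80²+80²) = √12800 ≈ 113.14, ∠ = arctan(80/80) ≈ 45.00°
pole (s+15): 15 + j80 → |·| = √(15²+80²) = √6625 ≈ 81.394, ∠ = arctan(80/15) ≈ 79.38°
pole (s+428): 428 + j80 → |·| = √(428²+80²) = √189584 ≈ 435.41, ∠ = arctan(80/428) ≈ 10.59°
pole at origin: |s| = 80, ∠ = 90.00° (in denominator)
∠H = 45.00° − 179.97° = -134.97°

-135.0°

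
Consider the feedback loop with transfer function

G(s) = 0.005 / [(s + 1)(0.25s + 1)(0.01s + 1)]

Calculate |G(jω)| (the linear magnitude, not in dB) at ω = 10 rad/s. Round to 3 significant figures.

0.000184

At ω = 10 rad/s:
pole (1 + j10·1) = 1 + j10 → |·| ≈ 10.05, ∠ ≈ 84.29°
pole (1 + j10·0.25) = 1 + j2.5 → |·| ≈ 2.6926, ∠ ≈ 68.20°
pole (1 + j10·0.01) = 1 + j0.1 → |·| ≈ 1.005, ∠ ≈ 5.71°
|G| = 0.005 · 1 / (10.05 · 2.6926 · 1.005) ≈ 0.00018385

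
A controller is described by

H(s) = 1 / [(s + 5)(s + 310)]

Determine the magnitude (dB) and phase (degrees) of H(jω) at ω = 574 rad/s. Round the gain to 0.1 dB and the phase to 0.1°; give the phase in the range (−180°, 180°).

-111.5 dB, -151.1°

At s = jω = j574:
pole (s+5): 5 + j574 → |·| = √(5²+574²) = √329501 ≈ 574.02, ∠ = arctan(574/5) ≈ 89.50°
pole (s+310): 310 + j574 → |·| = √(310²+574²) = √425576 ≈ 652.36, ∠ = arctan(574/310) ≈ 61.63°
|H| = 1 / 3.7447e+05 ≈ 2.6704e-06
Gain = 20 log₁₀(2.6704e-06) ≈ -111.47 dB
∠H = 0.00° − 151.13° = -151.13°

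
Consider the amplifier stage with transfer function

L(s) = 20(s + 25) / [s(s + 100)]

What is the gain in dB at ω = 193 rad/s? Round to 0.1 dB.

-20.7 dB

At s = jω = j193:
zero (s+25): 25 + j193 → |·| = √(25²+193²) = √37874 ≈ 194.61, ∠ = arctan(193/25) ≈ 82.62°
pole (s+100): 100 + j193 → |·| = √(100²+193²) = √47249 ≈ 217.37, ∠ = arctan(193/100) ≈ 62.61°
pole at origin: |s| = 193, ∠ = 90.00° (in denominator)
|L| = 20 · 194.61 / 41952 ≈ 0.092777
Gain = 20 log₁₀(0.092777) ≈ -20.65 dB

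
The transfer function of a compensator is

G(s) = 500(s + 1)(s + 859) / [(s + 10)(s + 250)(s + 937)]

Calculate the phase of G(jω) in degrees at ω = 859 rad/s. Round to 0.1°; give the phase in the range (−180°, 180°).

At s = jω = j859:
zero (s+1): 1 + j859 → |·| = √(1²+859²) = √737882 ≈ 859, ∠ = arctan(859/1) ≈ 89.93°
zero (s+859): 859 + j859 → |·| = √(859²+859²) = √1475762 ≈ 1214.8, ∠ = arctan(859/859) ≈ 45.00°
pole (s+10): 10 + j859 → |·| = √(10²+859²) = √737981 ≈ 859.06, ∠ = arctan(859/10) ≈ 89.33°
pole (s+250): 250 + j859 → |·| = √(250²+859²) = √800381 ≈ 894.64, ∠ = arctan(859/250) ≈ 73.77°
pole (s+937): 937 + j859 → |·| = √(937²+859²) = √1615850 ≈ 1271.2, ∠ = arctan(859/937) ≈ 42.51°
∠G = 134.93° − 205.61° = -70.68°

-70.7°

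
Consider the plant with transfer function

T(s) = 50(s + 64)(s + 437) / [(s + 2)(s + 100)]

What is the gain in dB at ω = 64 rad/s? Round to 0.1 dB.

At s = jω = j64:
zero (s+64): 64 + j64 → |·| = √(64²+64²) = √8192 ≈ 90.51, ∠ = arctan(64/64) ≈ 45.00°
zero (s+437): 437 + j64 → |·| = √(437²+64²) = √195065 ≈ 441.66, ∠ = arctan(64/437) ≈ 8.33°
pole (s+2): 2 + j64 → |·| = √(2²+64²) = √4100 ≈ 64.031, ∠ = arctan(64/2) ≈ 88.21°
pole (s+100): 100 + j64 → |·| = √(100²+64²) = √14096 ≈ 118.73, ∠ = arctan(64/100) ≈ 32.62°
|T| = 50 · 39975 / 7602.4 ≈ 262.91
Gain = 20 log₁₀(262.91) ≈ 48.40 dB

48.4 dB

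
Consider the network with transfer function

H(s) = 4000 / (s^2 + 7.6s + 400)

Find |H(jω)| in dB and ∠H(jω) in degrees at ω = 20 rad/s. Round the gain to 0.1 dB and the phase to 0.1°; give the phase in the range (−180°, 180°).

At s = jω = j20:
quadratic: (j20)² + 7.6·j20 + 400 = 0 + j152 → |·| ≈ 152, ∠ ≈ 90.00°
|H| = 4000 / 152 ≈ 26.316
Gain = 20 log₁₀(26.316) ≈ 28.40 dB
∠H = 0.00° − 90.00° = -90.00°

28.4 dB, -90.0°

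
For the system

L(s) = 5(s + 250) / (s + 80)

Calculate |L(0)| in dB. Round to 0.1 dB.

L(0) = 5·250 / (80) = 15.625
20 log₁₀(15.625) ≈ 23.88 dB

23.9 dB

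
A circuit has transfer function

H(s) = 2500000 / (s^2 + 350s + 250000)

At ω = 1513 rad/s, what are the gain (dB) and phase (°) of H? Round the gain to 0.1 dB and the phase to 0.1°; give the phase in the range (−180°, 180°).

1.5 dB, -165.4°

At s = jω = j1513:
quadratic: (j1513)² + 350·j1513 + 250000 = -2039169 + j529550 → |·| ≈ 2.1068e+06, ∠ ≈ 165.44°
|H| = 2500000 / 2.1068e+06 ≈ 1.1866
Gain = 20 log₁₀(1.1866) ≈ 1.49 dB
∠H = 0.00° − 165.44° = -165.44°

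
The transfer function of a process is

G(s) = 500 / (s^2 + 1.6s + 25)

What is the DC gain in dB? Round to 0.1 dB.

26.0 dB

G(0) = 500 / 25 = 20
20 log₁₀(20) ≈ 26.02 dB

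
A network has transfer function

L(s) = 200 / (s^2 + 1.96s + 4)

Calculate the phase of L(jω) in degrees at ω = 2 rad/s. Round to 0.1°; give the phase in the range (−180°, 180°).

-90.0°

At s = jω = j2:
quadratic: (j2)² + 1.96·j2 + 4 = 0 + j3.92 → |·| ≈ 3.92, ∠ ≈ 90.00°
∠L = 0.00° − 90.00° = -90.00°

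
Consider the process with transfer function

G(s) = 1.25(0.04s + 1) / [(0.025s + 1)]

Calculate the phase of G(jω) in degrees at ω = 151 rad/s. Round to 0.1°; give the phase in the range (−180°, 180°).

At ω = 151 rad/s:
zero (1 + j151·0.04) = 1 + j6.04 → |·| ≈ 6.1222, ∠ ≈ 80.60°
pole (1 + j151·0.025) = 1 + j3.775 → |·| ≈ 3.9052, ∠ ≈ 75.16°
∠G = (80.60°) − (75.16°) = 5.44°

5.4°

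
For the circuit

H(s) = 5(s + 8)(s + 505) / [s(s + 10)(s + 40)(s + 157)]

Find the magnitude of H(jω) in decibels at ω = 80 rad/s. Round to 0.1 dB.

-53.9 dB

At s = jω = j80:
zero (s+8): 8 + j80 → |·| = √(8²+80²) = √6464 ≈ 80.399, ∠ = arctan(80/8) ≈ 84.29°
zero (s+505): 505 + j80 → |·| = √(505²+80²) = √261425 ≈ 511.3, ∠ = arctan(80/505) ≈ 9.00°
pole (s+10): 10 + j80 → |·| = √(10²+80²) = √6500 ≈ 80.623, ∠ = arctan(80/10) ≈ 82.87°
pole (s+40): 40 + j80 → |·| = √(40²+80²) = √8000 ≈ 89.443, ∠ = arctan(80/40) ≈ 63.43°
pole (s+157): 157 + j80 → |·| = √(157²+80²) = √31049 ≈ 176.21, ∠ = arctan(80/157) ≈ 27.00°
pole at origin: |s| = 80, ∠ = 90.00° (in denominator)
|H| = 5 · 41108 / 1.0165e+08 ≈ 0.002022
Gain = 20 log₁₀(0.002022) ≈ -53.88 dB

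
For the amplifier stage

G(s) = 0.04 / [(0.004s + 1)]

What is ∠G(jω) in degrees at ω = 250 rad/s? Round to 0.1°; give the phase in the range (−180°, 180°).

-45.0°

At ω = 250 rad/s:
pole (1 + j250·0.004) = 1 + j1 → |·| ≈ 1.4142, ∠ ≈ 45.00°
∠G = (0°) − (45.00°) = -45.00°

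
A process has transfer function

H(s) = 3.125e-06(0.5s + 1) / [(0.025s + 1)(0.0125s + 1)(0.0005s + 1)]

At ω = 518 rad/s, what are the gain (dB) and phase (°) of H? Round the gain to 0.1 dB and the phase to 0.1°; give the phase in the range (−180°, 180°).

-100.7 dB, -91.5°

At ω = 518 rad/s:
zero (1 + j518·0.5) = 1 + j259 → |·| ≈ 259, ∠ ≈ 89.78°
pole (1 + j518·0.025) = 1 + j12.95 → |·| ≈ 12.989, ∠ ≈ 85.58°
pole (1 + j518·0.0125) = 1 + j6.475 → |·| ≈ 6.5518, ∠ ≈ 81.22°
pole (1 + j518·0.0005) = 1 + j0.259 → |·| ≈ 1.033, ∠ ≈ 14.52°
|H| = 3.125e-06 · 259 / (12.989 · 6.5518 · 1.033) ≈ 9.2069e-06
Gain = 20 log₁₀(9.2069e-06) ≈ -100.72 dB
∠H = (89.78°) − (85.58° + 81.22° + 14.52°) = -91.54°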